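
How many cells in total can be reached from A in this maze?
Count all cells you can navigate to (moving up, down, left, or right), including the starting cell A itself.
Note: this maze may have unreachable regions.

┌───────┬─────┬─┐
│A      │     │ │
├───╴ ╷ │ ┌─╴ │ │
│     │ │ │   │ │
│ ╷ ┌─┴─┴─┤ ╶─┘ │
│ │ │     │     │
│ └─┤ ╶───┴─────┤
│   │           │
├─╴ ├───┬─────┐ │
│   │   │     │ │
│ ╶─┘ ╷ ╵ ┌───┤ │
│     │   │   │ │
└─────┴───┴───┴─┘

Using BFS/flood-fill to find all reachable cells from A:
Maze size: 6 × 8 = 48 total cells
24 cell(s) are walled off and cannot be reached from A.
Reachable cells: 24

Reachable region (· marks reachable cells):

┌───────┬─────┬─┐
│A · · ·│     │ │
├───╴ ╷ │ ┌─╴ │ │
│· · ·│·│ │   │ │
│ ╷ ┌─┴─┴─┤ ╶─┘ │
│·│·│     │     │
│ └─┤ ╶───┴─────┤
│· ·│           │
├─╴ ├───┬─────┐ │
│· ·│· ·│· · ·│ │
│ ╶─┘ ╷ ╵ ┌───┤ │
│· · ·│· ·│   │ │
└─────┴───┴───┴─┘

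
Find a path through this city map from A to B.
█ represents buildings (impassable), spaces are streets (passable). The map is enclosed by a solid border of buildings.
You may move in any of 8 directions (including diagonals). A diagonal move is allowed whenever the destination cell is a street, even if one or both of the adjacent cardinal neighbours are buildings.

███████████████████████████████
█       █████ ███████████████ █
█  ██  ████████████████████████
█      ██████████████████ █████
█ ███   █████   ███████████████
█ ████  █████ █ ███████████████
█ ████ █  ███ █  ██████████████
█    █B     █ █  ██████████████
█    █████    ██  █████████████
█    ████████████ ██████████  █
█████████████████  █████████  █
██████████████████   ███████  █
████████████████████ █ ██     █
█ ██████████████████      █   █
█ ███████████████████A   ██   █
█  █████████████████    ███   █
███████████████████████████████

Finding the shortest path from A to B:
Movement: 8-directional
Path length: 20 steps
Directions: up → up-left → up-left → up-left → up-left → up → up-left → up → up-left → up-left → down-left → down → down → down-left → left → left → up-left → left → left → left

Solution:

███████████████████████████████
█       █████ ███████████████ █
█  ██  ████████████████████████
█      ██████████████████ █████
█ ███   █████ ↙ ███████████████
█ ████  █████↓█↖███████████████
█ ████ █  ███↓█ ↖██████████████
█    █B←←←  █↙█ ↑██████████████
█    █████↖←← ██ ↖█████████████
█    ████████████↑██████████  █
█████████████████ ↖█████████  █
██████████████████ ↖ ███████  █
████████████████████↖█ ██     █
█ ██████████████████ ↖    █   █
█ ███████████████████A   ██   █
█  █████████████████    ███   █
███████████████████████████████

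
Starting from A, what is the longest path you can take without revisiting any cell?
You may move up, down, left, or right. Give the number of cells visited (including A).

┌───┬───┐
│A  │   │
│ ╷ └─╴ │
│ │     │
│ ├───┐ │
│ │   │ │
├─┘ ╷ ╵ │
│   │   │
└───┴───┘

Finding longest simple path using DFS:
Start: (0, 0)
Longest path visits 12 cells
Path: A → right → down → right → right → down → down → left → up → left → down → left

Solution:

┌───┬───┐
│A ↓│   │
│ ╷ └─╴ │
│ │↳ → ↓│
│ ├───┐ │
│ │↓ ↰│↓│
├─┘ ╷ ╵ │
│B ↲│↑ ↲│
└───┴───┘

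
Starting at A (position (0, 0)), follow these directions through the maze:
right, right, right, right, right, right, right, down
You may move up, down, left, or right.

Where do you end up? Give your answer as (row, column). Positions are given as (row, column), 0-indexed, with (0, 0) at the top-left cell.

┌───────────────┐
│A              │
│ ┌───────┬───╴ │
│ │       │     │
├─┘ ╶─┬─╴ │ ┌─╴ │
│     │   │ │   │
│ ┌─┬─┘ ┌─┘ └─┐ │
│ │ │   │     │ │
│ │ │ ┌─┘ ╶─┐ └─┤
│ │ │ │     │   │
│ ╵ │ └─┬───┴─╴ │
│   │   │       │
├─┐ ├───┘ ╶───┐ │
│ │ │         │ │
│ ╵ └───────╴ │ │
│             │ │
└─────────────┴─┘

Following directions step by step:
Start: (0, 0)
  right: (0, 0) → (0, 1)
  right: (0, 1) → (0, 2)
  right: (0, 2) → (0, 3)
  right: (0, 3) → (0, 4)
  right: (0, 4) → (0, 5)
  right: (0, 5) → (0, 6)
  right: (0, 6) → (0, 7)
  down: (0, 7) → (1, 7)
Final position: (1, 7)

Path taken:

┌───────────────┐
│A → → → → → → ↓│
│ ┌───────┬───╴ │
│ │       │    B│
├─┘ ╶─┬─╴ │ ┌─╴ │
│     │   │ │   │
│ ┌─┬─┘ ┌─┘ └─┐ │
│ │ │   │     │ │
│ │ │ ┌─┘ ╶─┐ └─┤
│ │ │ │     │   │
│ ╵ │ └─┬───┴─╴ │
│   │   │       │
├─┐ ├───┘ ╶───┐ │
│ │ │         │ │
│ ╵ └───────╴ │ │
│             │ │
└─────────────┴─┘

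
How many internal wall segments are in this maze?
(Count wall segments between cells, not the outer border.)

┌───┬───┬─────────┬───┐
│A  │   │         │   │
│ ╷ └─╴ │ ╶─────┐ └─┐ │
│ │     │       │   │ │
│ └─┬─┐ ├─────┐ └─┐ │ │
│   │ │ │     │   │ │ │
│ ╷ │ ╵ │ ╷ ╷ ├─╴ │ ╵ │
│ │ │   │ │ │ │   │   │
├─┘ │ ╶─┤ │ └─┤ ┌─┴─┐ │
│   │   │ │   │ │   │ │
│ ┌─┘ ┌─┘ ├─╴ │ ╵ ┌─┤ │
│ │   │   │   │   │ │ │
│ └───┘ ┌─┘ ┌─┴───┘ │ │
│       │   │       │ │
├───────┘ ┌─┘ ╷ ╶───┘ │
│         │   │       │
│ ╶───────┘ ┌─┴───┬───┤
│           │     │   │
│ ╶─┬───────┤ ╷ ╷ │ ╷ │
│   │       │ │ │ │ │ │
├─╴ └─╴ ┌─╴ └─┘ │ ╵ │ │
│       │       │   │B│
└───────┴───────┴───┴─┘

Counting internal wall segments:
Total internal walls: 100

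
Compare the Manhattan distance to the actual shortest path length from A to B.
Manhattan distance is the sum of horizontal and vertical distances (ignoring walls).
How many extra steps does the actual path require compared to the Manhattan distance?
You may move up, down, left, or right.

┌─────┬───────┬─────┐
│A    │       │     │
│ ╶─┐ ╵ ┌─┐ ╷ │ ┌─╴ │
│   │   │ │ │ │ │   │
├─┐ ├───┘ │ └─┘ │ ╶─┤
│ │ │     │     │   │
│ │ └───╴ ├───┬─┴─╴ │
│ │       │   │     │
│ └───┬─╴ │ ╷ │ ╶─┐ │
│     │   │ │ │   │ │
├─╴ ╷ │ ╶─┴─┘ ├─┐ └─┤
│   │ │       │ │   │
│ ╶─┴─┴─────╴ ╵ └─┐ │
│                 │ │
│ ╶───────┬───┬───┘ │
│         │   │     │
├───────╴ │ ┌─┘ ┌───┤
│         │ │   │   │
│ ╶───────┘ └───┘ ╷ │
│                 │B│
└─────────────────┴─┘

Manhattan distance: |9 - 0| + |9 - 0| = 18
Actual path length: 42
Extra steps: 42 - 18 = 24

Solution:

┌─────┬───────┬─────┐
│A    │       │     │
│ ╶─┐ ╵ ┌─┐ ╷ │ ┌─╴ │
│↳ ↓│   │ │ │ │ │   │
├─┐ ├───┘ │ └─┘ │ ╶─┤
│ │↓│     │     │   │
│ │ └───╴ ├───┬─┴─╴ │
│ │↳ → → ↓│   │     │
│ └───┬─╴ │ ╷ │ ╶─┐ │
│     │↓ ↲│ │ │   │ │
├─╴ ╷ │ ╶─┴─┘ ├─┐ └─┤
│   │ │↳ → → ↓│ │   │
│ ╶─┴─┴─────╴ ╵ └─┐ │
│↓ ← ← ← ← ← ↲    │ │
│ ╶───────┬───┬───┘ │
│↳ → → → ↓│   │     │
├───────╴ │ ┌─┘ ┌───┤
│↓ ← ← ← ↲│ │   │↱ ↓│
│ ╶───────┘ └───┘ ╷ │
│↳ → → → → → → → ↑│B│
└─────────────────┴─┘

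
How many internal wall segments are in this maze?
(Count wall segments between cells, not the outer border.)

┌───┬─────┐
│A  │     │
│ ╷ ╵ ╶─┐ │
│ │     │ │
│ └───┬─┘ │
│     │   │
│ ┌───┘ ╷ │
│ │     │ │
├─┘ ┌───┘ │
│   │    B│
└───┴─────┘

Counting internal wall segments:
Total internal walls: 16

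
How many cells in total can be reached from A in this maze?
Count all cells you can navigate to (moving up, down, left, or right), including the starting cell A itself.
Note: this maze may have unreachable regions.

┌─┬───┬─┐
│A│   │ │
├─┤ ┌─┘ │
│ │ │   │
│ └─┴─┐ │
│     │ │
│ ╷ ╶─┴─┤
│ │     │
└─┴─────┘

Using BFS/flood-fill to find all reachable cells from A:
Maze size: 4 × 4 = 16 total cells
15 cell(s) are walled off and cannot be reached from A.
Reachable cells: 1

Reachable region (· marks reachable cells):

┌─┬───┬─┐
│A│   │ │
├─┤ ┌─┘ │
│ │ │   │
│ └─┴─┐ │
│     │ │
│ ╷ ╶─┴─┤
│ │     │
└─┴─────┘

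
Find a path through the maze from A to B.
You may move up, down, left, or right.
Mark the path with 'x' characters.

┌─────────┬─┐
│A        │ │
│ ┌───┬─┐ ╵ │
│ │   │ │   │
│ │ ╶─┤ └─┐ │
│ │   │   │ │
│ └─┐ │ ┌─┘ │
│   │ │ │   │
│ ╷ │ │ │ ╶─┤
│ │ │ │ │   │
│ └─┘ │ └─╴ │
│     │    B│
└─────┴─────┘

Finding the shortest path through the maze:
Path length: 12 steps
Directions: right → right → right → right → down → right → down → down → left → down → right → down

Solution:

┌─────────┬─┐
│A x x x x│ │
│ ┌───┬─┐ ╵ │
│ │   │ │x x│
│ │ ╶─┤ └─┐ │
│ │   │   │x│
│ └─┐ │ ┌─┘ │
│   │ │ │x x│
│ ╷ │ │ │ ╶─┤
│ │ │ │ │x x│
│ └─┘ │ └─╴ │
│     │    B│
└─────┴─────┘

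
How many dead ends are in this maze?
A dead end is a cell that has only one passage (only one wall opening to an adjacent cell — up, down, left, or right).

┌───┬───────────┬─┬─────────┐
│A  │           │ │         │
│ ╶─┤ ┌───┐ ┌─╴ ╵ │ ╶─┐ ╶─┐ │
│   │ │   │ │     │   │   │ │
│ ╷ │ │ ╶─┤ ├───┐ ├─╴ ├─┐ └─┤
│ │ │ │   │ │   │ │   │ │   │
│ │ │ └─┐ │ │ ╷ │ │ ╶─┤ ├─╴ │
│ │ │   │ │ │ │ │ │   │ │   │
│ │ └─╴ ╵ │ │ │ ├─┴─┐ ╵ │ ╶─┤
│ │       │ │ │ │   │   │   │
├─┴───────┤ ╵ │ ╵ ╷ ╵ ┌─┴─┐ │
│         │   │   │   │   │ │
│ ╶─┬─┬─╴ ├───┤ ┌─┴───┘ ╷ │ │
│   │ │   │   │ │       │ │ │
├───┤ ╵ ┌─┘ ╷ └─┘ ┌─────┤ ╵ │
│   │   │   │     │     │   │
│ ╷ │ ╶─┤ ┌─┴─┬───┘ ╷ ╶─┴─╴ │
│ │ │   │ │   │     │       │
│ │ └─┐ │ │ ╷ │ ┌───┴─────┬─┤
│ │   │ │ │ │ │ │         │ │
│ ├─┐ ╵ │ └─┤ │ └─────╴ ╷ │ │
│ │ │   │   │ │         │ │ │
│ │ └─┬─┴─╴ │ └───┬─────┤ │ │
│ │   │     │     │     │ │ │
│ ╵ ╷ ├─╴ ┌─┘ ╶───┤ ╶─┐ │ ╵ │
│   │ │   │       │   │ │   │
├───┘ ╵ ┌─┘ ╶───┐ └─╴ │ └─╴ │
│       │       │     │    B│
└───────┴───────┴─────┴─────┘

Checking each cell for number of passages:

Dead ends found at positions:
  (0, 1)
  (0, 8)
  (1, 4)
  (1, 6)
  (1, 13)
  (2, 11)
  (3, 8)
  (4, 0)
  (6, 1)
  (6, 2)
  (6, 7)
  (7, 11)
  (9, 5)
  (9, 8)
  (9, 13)
  (10, 1)
  (11, 3)
  (11, 8)
  (13, 0)
  (13, 4)
  (13, 7)
Total dead ends: 21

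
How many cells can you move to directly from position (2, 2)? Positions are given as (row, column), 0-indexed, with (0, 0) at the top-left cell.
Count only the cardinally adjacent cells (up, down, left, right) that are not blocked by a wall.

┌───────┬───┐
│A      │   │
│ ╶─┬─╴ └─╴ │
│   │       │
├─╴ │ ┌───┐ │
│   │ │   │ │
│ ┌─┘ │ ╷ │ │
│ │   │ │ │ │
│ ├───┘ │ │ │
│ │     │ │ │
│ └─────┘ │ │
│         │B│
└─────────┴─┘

Checking passable neighbors of (2, 2):
Neighbors: (1, 2), (3, 2)
Count: 2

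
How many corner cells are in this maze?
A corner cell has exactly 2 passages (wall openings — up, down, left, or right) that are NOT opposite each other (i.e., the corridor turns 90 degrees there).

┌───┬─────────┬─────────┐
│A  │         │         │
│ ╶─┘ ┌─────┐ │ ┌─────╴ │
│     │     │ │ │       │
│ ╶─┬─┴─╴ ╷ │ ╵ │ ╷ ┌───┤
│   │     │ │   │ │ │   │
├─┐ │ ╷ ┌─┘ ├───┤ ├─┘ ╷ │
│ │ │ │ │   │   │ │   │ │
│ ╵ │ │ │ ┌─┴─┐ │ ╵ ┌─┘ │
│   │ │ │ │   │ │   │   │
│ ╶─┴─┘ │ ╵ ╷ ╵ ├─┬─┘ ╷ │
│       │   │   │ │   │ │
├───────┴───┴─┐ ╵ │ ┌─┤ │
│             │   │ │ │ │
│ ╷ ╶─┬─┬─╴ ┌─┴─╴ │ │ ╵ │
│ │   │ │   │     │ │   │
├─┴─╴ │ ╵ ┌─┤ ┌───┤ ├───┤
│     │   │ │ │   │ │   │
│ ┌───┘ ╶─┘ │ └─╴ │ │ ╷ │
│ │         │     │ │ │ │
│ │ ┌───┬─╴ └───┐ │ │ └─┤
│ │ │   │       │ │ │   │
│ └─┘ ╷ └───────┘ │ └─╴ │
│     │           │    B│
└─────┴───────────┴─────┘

Counting corner cells (2 non-opposite passages):
Total corners: 63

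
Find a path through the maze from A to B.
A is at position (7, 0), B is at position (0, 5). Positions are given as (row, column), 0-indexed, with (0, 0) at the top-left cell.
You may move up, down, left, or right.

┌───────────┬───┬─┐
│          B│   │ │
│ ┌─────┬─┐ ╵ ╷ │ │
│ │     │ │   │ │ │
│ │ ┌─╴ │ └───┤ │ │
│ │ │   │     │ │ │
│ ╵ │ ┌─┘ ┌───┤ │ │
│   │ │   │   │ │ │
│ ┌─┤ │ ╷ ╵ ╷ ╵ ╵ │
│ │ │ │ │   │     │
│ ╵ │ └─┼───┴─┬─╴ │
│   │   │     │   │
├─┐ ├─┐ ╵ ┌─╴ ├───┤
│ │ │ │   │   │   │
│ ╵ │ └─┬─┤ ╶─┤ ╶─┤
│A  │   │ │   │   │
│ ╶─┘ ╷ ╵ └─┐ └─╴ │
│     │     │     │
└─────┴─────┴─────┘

Finding the shortest path from (7, 0) to (0, 5):
Path length: 14 steps
Directions: right → up → up → left → up → up → up → up → up → right → right → right → right → right

Solution:

┌───────────┬───┬─┐
│↱ → → → → B│   │ │
│ ┌─────┬─┐ ╵ ╷ │ │
│↑│     │ │   │ │ │
│ │ ┌─╴ │ └───┤ │ │
│↑│ │   │     │ │ │
│ ╵ │ ┌─┘ ┌───┤ │ │
│↑  │ │   │   │ │ │
│ ┌─┤ │ ╷ ╵ ╷ ╵ ╵ │
│↑│ │ │ │   │     │
│ ╵ │ └─┼───┴─┬─╴ │
│↑ ↰│   │     │   │
├─┐ ├─┐ ╵ ┌─╴ ├───┤
│ │↑│ │   │   │   │
│ ╵ │ └─┬─┤ ╶─┤ ╶─┤
│A ↑│   │ │   │   │
│ ╶─┘ ╷ ╵ └─┐ └─╴ │
│     │     │     │
└─────┴─────┴─────┘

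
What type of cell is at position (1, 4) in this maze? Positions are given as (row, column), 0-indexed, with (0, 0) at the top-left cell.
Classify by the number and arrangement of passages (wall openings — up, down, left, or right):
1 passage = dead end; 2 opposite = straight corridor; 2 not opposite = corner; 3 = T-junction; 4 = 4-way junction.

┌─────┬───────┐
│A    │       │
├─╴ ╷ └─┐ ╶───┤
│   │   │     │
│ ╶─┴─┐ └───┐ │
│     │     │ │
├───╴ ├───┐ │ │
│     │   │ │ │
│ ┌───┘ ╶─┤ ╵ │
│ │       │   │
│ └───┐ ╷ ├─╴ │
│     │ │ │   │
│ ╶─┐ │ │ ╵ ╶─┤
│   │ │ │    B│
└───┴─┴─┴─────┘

Checking cell at (1, 4):
Number of passages: 2
Cell type: corner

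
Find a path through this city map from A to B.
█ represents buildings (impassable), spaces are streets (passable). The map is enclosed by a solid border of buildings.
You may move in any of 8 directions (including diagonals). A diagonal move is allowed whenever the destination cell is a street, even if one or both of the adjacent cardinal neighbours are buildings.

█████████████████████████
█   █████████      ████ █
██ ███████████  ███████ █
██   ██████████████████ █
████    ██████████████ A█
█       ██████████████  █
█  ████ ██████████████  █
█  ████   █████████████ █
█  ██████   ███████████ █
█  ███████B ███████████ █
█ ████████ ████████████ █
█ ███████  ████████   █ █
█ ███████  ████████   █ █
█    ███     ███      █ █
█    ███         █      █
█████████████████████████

Finding the shortest path from A to B:
Movement: 8-directional
Path length: 25 steps
Directions: down → down → down → down → down → down → down → down → down → down-left → left → left → left → left → up-left → left → down-left → left → left → left → up-left → up-left → up → up → up

Solution:

█████████████████████████
█   █████████      ████ █
██ ███████████  ███████ █
██   ██████████████████ █
████    ██████████████ A█
█       ██████████████ ↓█
█  ████ ██████████████ ↓█
█  ████   █████████████↓█
█  ██████   ███████████↓█
█  ███████B ███████████↓█
█ ████████↑████████████↓█
█ ███████ ↑████████   █↓█
█ ███████ ↑████████   █↓█
█    ███   ↖ ███↙←    █↙█
█    ███    ↖←←← █↖←←←← █
█████████████████████████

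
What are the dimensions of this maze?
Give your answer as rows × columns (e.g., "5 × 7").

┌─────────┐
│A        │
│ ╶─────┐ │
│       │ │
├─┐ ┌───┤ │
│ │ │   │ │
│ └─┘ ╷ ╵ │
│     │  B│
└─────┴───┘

Counting the maze dimensions:
Rows (vertical): 4
Columns (horizontal): 5
Dimensions: 4 × 5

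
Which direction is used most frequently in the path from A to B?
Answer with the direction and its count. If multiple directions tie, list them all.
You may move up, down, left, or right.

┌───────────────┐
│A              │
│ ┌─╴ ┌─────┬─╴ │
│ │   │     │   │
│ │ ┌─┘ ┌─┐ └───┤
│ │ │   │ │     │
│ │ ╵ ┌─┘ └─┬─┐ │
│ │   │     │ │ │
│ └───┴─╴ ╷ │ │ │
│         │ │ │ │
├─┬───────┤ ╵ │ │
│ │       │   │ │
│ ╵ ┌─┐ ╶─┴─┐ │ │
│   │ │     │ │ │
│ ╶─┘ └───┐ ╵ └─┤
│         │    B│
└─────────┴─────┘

Directions: down, down, down, down, right, right, right, right, up, right, down, down, right, down, down, right
Counts: {'down': 8, 'right': 7, 'up': 1}
Most common: down (8 times)

Solution:

┌───────────────┐
│A              │
│ ┌─╴ ┌─────┬─╴ │
│↓│   │     │   │
│ │ ┌─┘ ┌─┐ └───┤
│↓│ │   │ │     │
│ │ ╵ ┌─┘ └─┬─┐ │
│↓│   │  ↱ ↓│ │ │
│ └───┴─╴ ╷ │ │ │
│↳ → → → ↑│↓│ │ │
├─┬───────┤ ╵ │ │
│ │       │↳ ↓│ │
│ ╵ ┌─┐ ╶─┴─┐ │ │
│   │ │     │↓│ │
│ ╶─┘ └───┐ ╵ └─┤
│         │  ↳ B│
└─────────┴─────┘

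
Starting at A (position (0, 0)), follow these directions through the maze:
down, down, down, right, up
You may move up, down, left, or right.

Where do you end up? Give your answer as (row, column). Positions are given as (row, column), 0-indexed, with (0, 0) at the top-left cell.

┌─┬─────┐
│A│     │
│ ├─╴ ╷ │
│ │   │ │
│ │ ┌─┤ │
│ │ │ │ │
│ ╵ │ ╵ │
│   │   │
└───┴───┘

Following directions step by step:
Start: (0, 0)
  down: (0, 0) → (1, 0)
  down: (1, 0) → (2, 0)
  down: (2, 0) → (3, 0)
  right: (3, 0) → (3, 1)
  up: (3, 1) → (2, 1)
Final position: (2, 1)

Path taken:

┌─┬─────┐
│A│     │
│ ├─╴ ╷ │
│↓│   │ │
│ │ ┌─┤ │
│↓│B│ │ │
│ ╵ │ ╵ │
│↳ ↑│   │
└───┴───┘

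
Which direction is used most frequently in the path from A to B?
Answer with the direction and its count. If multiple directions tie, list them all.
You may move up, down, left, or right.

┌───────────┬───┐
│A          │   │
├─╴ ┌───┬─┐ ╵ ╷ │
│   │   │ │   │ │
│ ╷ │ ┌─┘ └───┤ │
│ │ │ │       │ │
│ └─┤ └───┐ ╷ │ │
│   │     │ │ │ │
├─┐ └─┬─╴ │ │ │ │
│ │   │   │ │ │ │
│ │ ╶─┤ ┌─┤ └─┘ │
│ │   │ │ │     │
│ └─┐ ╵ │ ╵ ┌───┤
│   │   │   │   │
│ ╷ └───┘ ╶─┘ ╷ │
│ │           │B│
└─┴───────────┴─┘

Directions: right, right, right, right, right, down, right, up, right, down, down, down, down, down, left, left, down, left, down, right, right, up, right, down
Counts: {'right': 10, 'down': 9, 'up': 2, 'left': 3}
Most common: right (10 times)

Solution:

┌───────────┬───┐
│A → → → → ↓│↱ ↓│
├─╴ ┌───┬─┐ ╵ ╷ │
│   │   │ │↳ ↑│↓│
│ ╷ │ ┌─┘ └───┤ │
│ │ │ │       │↓│
│ └─┤ └───┐ ╷ │ │
│   │     │ │ │↓│
├─┐ └─┬─╴ │ │ │ │
│ │   │   │ │ │↓│
│ │ ╶─┤ ┌─┤ └─┘ │
│ │   │ │ │↓ ← ↲│
│ └─┐ ╵ │ ╵ ┌───┤
│   │   │↓ ↲│↱ ↓│
│ ╷ └───┘ ╶─┘ ╷ │
│ │      ↳ → ↑│B│
└─┴───────────┴─┘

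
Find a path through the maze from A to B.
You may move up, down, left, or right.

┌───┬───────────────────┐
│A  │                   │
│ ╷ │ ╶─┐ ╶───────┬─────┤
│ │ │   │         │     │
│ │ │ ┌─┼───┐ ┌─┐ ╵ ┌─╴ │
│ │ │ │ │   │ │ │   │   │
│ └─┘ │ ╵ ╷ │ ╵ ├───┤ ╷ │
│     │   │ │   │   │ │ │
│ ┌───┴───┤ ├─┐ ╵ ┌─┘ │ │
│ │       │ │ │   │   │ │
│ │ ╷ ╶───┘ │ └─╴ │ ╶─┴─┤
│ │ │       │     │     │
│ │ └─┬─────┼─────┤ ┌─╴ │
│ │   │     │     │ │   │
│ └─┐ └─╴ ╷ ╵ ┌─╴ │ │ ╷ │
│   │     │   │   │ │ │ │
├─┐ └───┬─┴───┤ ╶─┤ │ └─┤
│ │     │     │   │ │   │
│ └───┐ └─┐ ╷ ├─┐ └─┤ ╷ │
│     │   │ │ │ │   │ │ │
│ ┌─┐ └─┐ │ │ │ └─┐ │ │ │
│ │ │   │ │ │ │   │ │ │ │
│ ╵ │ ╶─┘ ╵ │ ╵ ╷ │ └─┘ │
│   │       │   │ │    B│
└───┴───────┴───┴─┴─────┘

Finding the shortest path through the maze:
Path length: 36 steps
Directions: down → down → down → right → right → up → up → up → right → right → down → right → right → right → right → down → right → up → right → right → down → left → down → down → left → down → right → right → down → left → down → down → right → down → down → down

Solution:

┌───┬───────────────────┐
│A  │↱ → ↓              │
│ ╷ │ ╶─┐ ╶───────┬─────┤
│↓│ │↑  │↳ → → → ↓│↱ → ↓│
│ │ │ ┌─┼───┐ ┌─┐ ╵ ┌─╴ │
│↓│ │↑│ │   │ │ │↳ ↑│↓ ↲│
│ └─┘ │ ╵ ╷ │ ╵ ├───┤ ╷ │
│↳ → ↑│   │ │   │   │↓│ │
│ ┌───┴───┤ ├─┐ ╵ ┌─┘ │ │
│ │       │ │ │   │↓ ↲│ │
│ │ ╷ ╶───┘ │ └─╴ │ ╶─┴─┤
│ │ │       │     │↳ → ↓│
│ │ └─┬─────┼─────┤ ┌─╴ │
│ │   │     │     │ │↓ ↲│
│ └─┐ └─╴ ╷ ╵ ┌─╴ │ │ ╷ │
│   │     │   │   │ │↓│ │
├─┐ └───┬─┴───┤ ╶─┤ │ └─┤
│ │     │     │   │ │↳ ↓│
│ └───┐ └─┐ ╷ ├─┐ └─┤ ╷ │
│     │   │ │ │ │   │ │↓│
│ ┌─┐ └─┐ │ │ │ └─┐ │ │ │
│ │ │   │ │ │ │   │ │ │↓│
│ ╵ │ ╶─┘ ╵ │ ╵ ╷ │ └─┘ │
│   │       │   │ │    B│
└───┴───────┴───┴─┴─────┘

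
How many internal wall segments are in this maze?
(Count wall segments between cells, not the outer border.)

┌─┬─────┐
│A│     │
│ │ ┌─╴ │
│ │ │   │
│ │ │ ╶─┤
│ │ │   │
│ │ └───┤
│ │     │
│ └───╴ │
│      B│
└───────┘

Counting internal wall segments:
Total internal walls: 12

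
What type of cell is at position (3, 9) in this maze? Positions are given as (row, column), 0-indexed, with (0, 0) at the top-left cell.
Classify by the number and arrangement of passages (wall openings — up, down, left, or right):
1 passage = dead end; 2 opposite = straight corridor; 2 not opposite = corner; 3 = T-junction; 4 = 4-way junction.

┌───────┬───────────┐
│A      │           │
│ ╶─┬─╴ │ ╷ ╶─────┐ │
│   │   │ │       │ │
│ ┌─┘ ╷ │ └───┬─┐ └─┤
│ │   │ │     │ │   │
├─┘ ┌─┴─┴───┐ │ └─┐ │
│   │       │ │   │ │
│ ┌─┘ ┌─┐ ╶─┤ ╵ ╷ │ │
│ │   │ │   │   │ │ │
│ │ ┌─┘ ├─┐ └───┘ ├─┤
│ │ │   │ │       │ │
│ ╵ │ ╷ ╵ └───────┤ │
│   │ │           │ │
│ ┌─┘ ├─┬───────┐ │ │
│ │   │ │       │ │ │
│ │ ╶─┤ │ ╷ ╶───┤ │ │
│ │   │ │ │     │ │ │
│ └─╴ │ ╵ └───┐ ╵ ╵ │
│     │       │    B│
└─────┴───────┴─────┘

Checking cell at (3, 9):
Number of passages: 2
Cell type: straight corridor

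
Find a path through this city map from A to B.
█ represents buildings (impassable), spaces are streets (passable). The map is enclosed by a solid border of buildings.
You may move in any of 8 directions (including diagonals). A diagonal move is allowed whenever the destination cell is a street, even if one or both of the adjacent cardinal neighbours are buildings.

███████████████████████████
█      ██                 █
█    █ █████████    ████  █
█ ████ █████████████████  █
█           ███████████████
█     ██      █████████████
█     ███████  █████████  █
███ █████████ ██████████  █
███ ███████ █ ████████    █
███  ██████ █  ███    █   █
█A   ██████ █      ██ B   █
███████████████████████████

Finding the shortest path from A to B:
Movement: 8-directional
Path length: 25 steps
Directions: right → up-right → up → up → up-right → up-right → up-right → right → right → right → right → right → down-right → down-right → down → down → down-right → down-right → right → right → right → up-right → right → right → down-right

Solution:

███████████████████████████
█      ██                 █
█    █ █████████    ████  █
█ ████ █████████████████  █
█     →→→→→↘███████████████
█    ↗██    ↘ █████████████
█   ↗ ███████↓ █████████  █
███↗█████████↓██████████  █
███↑███████ █↘████████    █
███↑ ██████ █ ↘███ →→↘█   █
█A↗  ██████ █  →→→↗██ B   █
███████████████████████████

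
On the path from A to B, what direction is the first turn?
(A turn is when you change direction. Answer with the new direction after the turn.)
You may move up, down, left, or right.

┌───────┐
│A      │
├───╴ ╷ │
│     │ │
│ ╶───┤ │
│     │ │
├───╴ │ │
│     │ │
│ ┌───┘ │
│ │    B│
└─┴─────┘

Directions: right, right, right, down, down, down, down
First turn direction: down

Solution:

┌───────┐
│A → → ↓│
├───╴ ╷ │
│     │↓│
│ ╶───┤ │
│     │↓│
├───╴ │ │
│     │↓│
│ ┌───┘ │
│ │    B│
└─┴─────┘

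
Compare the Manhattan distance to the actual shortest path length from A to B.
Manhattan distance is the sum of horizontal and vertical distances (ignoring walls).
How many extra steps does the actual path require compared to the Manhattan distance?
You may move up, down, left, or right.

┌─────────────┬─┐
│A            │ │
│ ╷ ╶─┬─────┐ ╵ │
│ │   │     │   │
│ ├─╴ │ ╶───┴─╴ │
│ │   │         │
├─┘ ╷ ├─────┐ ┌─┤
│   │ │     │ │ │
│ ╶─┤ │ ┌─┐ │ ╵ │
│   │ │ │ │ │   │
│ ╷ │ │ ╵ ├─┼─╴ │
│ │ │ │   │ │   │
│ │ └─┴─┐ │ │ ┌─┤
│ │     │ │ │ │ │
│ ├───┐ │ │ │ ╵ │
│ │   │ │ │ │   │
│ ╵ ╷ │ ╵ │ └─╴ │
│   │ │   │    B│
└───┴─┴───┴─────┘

Manhattan distance: |8 - 0| + |7 - 0| = 15
Actual path length: 19
Extra steps: 19 - 15 = 4

Solution:

┌─────────────┬─┐
│A → → → → → ↓│ │
│ ╷ ╶─┬─────┐ ╵ │
│ │   │     │↳ ↓│
│ ├─╴ │ ╶───┴─╴ │
│ │   │      ↓ ↲│
├─┘ ╷ ├─────┐ ┌─┤
│   │ │     │↓│ │
│ ╶─┤ │ ┌─┐ │ ╵ │
│   │ │ │ │ │↳ ↓│
│ ╷ │ │ ╵ ├─┼─╴ │
│ │ │ │   │ │↓ ↲│
│ │ └─┴─┐ │ │ ┌─┤
│ │     │ │ │↓│ │
│ ├───┐ │ │ │ ╵ │
│ │   │ │ │ │↳ ↓│
│ ╵ ╷ │ ╵ │ └─╴ │
│   │ │   │    B│
└───┴─┴───┴─────┘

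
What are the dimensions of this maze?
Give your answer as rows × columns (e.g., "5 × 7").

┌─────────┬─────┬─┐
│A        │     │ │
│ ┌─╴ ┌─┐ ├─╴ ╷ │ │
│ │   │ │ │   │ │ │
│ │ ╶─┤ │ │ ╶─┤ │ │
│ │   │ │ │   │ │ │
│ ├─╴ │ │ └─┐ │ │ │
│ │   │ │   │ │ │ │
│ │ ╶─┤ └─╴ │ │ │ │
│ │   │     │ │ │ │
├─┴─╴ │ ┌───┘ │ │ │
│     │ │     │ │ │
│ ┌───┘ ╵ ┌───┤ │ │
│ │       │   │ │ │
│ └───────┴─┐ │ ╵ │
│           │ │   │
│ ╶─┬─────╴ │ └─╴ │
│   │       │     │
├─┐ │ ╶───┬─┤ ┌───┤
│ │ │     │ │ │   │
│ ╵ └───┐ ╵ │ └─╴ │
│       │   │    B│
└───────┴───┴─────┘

Counting the maze dimensions:
Rows (vertical): 11
Columns (horizontal): 9
Dimensions: 11 × 9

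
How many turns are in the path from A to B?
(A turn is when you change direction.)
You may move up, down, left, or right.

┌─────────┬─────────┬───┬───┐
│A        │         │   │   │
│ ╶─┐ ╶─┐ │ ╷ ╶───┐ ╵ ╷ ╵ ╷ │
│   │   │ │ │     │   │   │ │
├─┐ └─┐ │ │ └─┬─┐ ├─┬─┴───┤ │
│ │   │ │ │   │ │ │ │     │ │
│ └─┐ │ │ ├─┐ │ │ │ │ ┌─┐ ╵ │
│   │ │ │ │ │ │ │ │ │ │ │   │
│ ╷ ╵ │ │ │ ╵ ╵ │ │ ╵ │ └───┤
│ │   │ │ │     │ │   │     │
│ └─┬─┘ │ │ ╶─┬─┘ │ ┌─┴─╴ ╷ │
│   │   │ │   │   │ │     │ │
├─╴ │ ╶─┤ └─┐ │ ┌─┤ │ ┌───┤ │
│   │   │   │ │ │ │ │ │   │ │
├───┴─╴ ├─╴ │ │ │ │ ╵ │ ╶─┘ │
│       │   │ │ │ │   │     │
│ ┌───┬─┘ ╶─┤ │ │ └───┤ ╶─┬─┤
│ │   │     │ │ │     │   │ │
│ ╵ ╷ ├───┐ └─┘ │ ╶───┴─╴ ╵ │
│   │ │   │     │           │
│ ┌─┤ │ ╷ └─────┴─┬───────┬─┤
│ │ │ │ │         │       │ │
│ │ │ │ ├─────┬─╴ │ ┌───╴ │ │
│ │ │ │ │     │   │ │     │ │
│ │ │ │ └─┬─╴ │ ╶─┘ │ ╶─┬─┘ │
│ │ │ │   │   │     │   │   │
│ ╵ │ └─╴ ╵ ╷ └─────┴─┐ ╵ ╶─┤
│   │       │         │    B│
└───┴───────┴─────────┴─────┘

Directions: right, right, down, right, down, down, down, down, left, down, right, down, left, left, left, down, down, right, up, right, down, down, down, down, down, right, right, up, left, up, up, up, right, down, right, right, right, right, down, left, down, right, right, up, up, right, right, right, down, left, left, down, right, down, right, right
Number of turns: 32

Solution:

┌─────────┬─────────┬───┬───┐
│A → ↓    │         │   │   │
│ ╶─┐ ╶─┐ │ ╷ ╶───┐ ╵ ╷ ╵ ╷ │
│   │↳ ↓│ │ │     │   │   │ │
├─┐ └─┐ │ │ └─┬─┐ ├─┬─┴───┤ │
│ │   │↓│ │   │ │ │ │     │ │
│ └─┐ │ │ ├─┐ │ │ │ │ ┌─┐ ╵ │
│   │ │↓│ │ │ │ │ │ │ │ │   │
│ ╷ ╵ │ │ │ ╵ ╵ │ │ ╵ │ └───┤
│ │   │↓│ │     │ │   │     │
│ └─┬─┘ │ │ ╶─┬─┘ │ ┌─┴─╴ ╷ │
│   │↓ ↲│ │   │   │ │     │ │
├─╴ │ ╶─┤ └─┐ │ ┌─┤ │ ┌───┤ │
│   │↳ ↓│   │ │ │ │ │ │   │ │
├───┴─╴ ├─╴ │ │ │ │ ╵ │ ╶─┘ │
│↓ ← ← ↲│   │ │ │ │   │     │
│ ┌───┬─┘ ╶─┤ │ │ └───┤ ╶─┬─┤
│↓│↱ ↓│     │ │ │     │   │ │
│ ╵ ╷ ├───┐ └─┘ │ ╶───┴─╴ ╵ │
│↳ ↑│↓│↱ ↓│     │           │
│ ┌─┤ │ ╷ └─────┴─┬───────┬─┤
│ │ │↓│↑│↳ → → → ↓│↱ → → ↓│ │
│ │ │ │ ├─────┬─╴ │ ┌───╴ │ │
│ │ │↓│↑│     │↓ ↲│↑│↓ ← ↲│ │
│ │ │ │ └─┬─╴ │ ╶─┘ │ ╶─┬─┘ │
│ │ │↓│↑ ↰│   │↳ → ↑│↳ ↓│   │
│ ╵ │ └─╴ ╵ ╷ └─────┴─┐ ╵ ╶─┤
│   │↳ → ↑  │         │↳ → B│
└───┴───────┴─────────┴─────┘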